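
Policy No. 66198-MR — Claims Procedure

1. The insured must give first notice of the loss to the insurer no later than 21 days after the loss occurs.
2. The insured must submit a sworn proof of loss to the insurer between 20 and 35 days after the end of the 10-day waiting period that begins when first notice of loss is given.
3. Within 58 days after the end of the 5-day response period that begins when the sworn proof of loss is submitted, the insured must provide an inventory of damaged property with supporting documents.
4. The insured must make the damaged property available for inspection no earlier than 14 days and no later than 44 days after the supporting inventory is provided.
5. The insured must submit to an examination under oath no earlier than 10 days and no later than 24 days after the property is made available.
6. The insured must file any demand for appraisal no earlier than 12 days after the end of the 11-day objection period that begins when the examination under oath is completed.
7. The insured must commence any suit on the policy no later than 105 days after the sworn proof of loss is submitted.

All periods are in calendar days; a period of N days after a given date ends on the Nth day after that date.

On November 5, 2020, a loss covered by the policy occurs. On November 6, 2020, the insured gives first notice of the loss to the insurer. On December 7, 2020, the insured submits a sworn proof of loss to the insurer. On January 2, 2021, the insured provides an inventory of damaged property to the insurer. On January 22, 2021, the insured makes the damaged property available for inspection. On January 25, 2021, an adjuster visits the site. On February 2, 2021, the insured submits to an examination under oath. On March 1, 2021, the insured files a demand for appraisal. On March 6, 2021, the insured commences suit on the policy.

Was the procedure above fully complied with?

Step 1 — counting 21 days from November 5, 2020 (when the loss occurs) gives a deadline of November 26, 2020; done November 6, 2020 — timely.
Step 2 — 20 and 35 days from November 16, 2020 (end of the 10-day waiting period, which began when first notice of loss is given on November 6, 2020) are December 6, 2020 and December 21, 2020 respectively; done December 7, 2020 — within the window.
Step 3 — counting 58 days from December 12, 2020 (end of the 5-day response period, which began when the sworn proof of loss is submitted on December 7, 2020) gives a deadline of February 8, 2021; completed January 2, 2021, before the deadline.
Step 4 — 14 and 44 days from January 2, 2021 (when the supporting inventory is provided) are January 16, 2021 and February 15, 2021 respectively; January 22, 2021 falls inside that range.
Step 5 — 10 and 24 days from January 22, 2021 (when the property is made available) are February 1, 2021 and February 15, 2021 respectively; done February 2, 2021, which is between those dates.
Step 6 — must wait 12 days from February 13, 2021 (end of the 11-day objection period, which began when the examination under oath is completed on February 2, 2021), so not before February 25, 2021; March 1, 2021 is on or after that date.
Step 7 — counting 105 days from December 7, 2020 (when the sworn proof of loss is submitted) gives a deadline of March 22, 2021; March 6, 2021 is within that limit.

Yes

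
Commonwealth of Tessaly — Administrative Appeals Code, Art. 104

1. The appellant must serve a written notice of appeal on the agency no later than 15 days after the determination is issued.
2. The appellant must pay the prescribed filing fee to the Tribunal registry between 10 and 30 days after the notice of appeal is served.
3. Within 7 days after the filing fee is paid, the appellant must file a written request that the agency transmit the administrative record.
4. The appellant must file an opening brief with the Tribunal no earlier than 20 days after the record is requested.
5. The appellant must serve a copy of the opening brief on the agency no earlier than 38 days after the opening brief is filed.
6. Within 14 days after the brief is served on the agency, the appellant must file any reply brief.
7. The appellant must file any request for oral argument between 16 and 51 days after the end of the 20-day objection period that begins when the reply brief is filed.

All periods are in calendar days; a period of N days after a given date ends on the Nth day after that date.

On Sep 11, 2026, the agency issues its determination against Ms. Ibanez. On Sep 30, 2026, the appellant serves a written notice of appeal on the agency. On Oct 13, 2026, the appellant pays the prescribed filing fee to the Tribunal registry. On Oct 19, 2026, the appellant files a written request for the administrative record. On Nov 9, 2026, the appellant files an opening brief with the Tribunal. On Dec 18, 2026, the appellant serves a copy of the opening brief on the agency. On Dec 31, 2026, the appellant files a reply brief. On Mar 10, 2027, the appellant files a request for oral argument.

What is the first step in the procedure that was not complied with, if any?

Step 1

Step 1: 15 days after Sep 11, 2026 (when the determination is issued) is Sep 26, 2026; Sep 30, 2026 misses that deadline by 4 days.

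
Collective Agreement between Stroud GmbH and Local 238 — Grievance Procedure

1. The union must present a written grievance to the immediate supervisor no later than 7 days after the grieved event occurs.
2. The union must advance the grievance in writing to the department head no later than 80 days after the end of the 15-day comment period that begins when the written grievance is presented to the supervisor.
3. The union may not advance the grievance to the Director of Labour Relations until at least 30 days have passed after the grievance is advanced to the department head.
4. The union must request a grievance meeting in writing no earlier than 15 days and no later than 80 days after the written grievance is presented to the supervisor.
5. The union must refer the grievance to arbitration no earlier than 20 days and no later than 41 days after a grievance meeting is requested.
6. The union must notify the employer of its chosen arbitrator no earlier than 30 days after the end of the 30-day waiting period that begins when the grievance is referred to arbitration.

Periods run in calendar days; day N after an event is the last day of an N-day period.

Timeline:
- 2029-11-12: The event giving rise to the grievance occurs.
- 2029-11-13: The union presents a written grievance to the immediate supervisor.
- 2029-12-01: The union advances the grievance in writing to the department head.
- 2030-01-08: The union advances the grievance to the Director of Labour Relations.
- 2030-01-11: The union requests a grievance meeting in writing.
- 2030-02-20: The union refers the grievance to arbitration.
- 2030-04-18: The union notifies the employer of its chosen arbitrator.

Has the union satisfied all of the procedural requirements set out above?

No

(1) due by 2029-11-12 + 7 days = 2029-11-19; done 2029-11-13 — timely.
(2) due by 2029-11-28 + 80 days = 2030-02-16; done 2029-12-01 — timely.
(3) permitted from 2029-12-01 + 30 days = 2029-12-31 onward; done 2030-01-08, after the minimum wait.
(4) the permitted window runs from 2029-11-13 + 15 = 2029-11-28 to 2029-11-13 + 80 = 2030-02-01; 2030-01-11 falls inside that range.
(5) the permitted window runs from 2030-01-11 + 20 = 2030-01-31 to 2030-01-11 + 41 = 2030-02-21; 2030-02-20 falls inside that range.
(6) permitted from 2030-03-22 + 30 days = 2030-04-21 onward; 2030-04-18 is 3 days before the earliest permitted date.
That is the first point of non-compliance.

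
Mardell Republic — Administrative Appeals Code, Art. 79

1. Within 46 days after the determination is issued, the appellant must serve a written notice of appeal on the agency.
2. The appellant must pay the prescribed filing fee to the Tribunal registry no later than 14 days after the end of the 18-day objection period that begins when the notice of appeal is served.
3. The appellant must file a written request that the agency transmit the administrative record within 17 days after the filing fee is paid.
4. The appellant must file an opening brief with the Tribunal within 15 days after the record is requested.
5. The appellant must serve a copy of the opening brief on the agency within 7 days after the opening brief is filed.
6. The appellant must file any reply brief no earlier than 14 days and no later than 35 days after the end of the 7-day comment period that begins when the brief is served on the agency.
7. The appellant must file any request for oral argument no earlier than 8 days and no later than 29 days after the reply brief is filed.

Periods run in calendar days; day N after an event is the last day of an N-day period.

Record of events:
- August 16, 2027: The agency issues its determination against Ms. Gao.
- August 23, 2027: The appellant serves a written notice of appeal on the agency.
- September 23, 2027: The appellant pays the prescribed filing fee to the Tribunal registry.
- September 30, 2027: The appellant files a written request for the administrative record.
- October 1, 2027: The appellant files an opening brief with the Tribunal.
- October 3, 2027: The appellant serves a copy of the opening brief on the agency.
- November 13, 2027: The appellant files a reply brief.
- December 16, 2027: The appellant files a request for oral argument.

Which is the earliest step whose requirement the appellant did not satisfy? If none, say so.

Step 1 — counting 46 days from August 16, 2027 (when the determination is issued) gives a deadline of October 1, 2027; August 23, 2027 is within that limit.
Step 2 — counting 14 days from September 10, 2027 (end of the 18-day objection period, which began when the notice of appeal is served on August 23, 2027) gives a deadline of September 24, 2027; September 23, 2027 is within that limit.
Step 3 — counting 17 days from September 23, 2027 (when the filing fee is paid) gives a deadline of October 10, 2027; done September 30, 2027 — timely.
Step 4 — counting 15 days from September 30, 2027 (when the record is requested) gives a deadline of October 15, 2027; completed October 1, 2027, before the deadline.
Step 5 — counting 7 days from October 1, 2027 (when the opening brief is filed) gives a deadline of October 8, 2027; completed October 3, 2027, before the deadline.
Step 6 — 14 and 35 days from October 10, 2027 (end of the 7-day comment period, which began when the brief is served on the agency on October 3, 2027) are October 24, 2027 and November 14, 2027 respectively; done November 13, 2027, which is between those dates.
Step 7 — 8 and 29 days from November 13, 2027 (when the reply brief is filed) are November 21, 2027 and December 12, 2027 respectively; done December 16, 2027 — 4 days after the window closed.

Step 7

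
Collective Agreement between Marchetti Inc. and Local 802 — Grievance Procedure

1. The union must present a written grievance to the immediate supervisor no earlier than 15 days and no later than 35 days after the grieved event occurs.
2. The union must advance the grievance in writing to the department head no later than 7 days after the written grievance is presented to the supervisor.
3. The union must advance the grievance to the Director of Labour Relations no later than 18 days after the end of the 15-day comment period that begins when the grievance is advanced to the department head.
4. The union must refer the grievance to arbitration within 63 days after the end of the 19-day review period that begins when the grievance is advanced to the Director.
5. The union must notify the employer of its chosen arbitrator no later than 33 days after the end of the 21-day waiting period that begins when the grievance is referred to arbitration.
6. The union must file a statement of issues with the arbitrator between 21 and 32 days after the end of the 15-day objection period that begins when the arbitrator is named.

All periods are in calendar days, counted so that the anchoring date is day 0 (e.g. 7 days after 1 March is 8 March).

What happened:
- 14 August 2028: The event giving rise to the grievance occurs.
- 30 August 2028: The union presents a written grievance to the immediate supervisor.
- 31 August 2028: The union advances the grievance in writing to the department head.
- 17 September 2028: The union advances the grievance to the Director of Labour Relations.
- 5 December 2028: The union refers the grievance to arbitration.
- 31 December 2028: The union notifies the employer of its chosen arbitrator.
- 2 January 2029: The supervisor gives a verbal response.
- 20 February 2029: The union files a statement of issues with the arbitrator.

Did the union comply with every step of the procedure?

Step 1: the window is 15–35 days after 14 August 2028 (when the grieved event occurs), so 29 August 2028 through 18 September 2028; 30 August 2028 falls inside that range.
Step 2: 7 days after 30 August 2028 (when the written grievance is presented to the supervisor) is 6 September 2028; 31 August 2028 is within that limit.
Step 3: 18 days after 15 September 2028 (end of the 15-day comment period, which began when the grievance is advanced to the department head on 31 August 2028) is 3 October 2028; completed 17 September 2028, before the deadline.
Step 4: 63 days after 6 October 2028 (end of the 19-day review period, which began when the grievance is advanced to the Director on 17 September 2028) is 8 December 2028; 5 December 2028 is within that limit.
Step 5: 33 days after 26 December 2028 (end of the 21-day waiting period, which began when the grievance is referred to arbitration on 5 December 2028) is 28 January 2029; done 31 December 2028 — timely.
Step 6: the window is 21–32 days after 15 January 2029 (end of the 15-day objection period, which began when the arbitrator is named on 31 December 2028), so 5 February 2029 through 16 February 2029; 20 February 2029 is 4 days past the end of the window.

No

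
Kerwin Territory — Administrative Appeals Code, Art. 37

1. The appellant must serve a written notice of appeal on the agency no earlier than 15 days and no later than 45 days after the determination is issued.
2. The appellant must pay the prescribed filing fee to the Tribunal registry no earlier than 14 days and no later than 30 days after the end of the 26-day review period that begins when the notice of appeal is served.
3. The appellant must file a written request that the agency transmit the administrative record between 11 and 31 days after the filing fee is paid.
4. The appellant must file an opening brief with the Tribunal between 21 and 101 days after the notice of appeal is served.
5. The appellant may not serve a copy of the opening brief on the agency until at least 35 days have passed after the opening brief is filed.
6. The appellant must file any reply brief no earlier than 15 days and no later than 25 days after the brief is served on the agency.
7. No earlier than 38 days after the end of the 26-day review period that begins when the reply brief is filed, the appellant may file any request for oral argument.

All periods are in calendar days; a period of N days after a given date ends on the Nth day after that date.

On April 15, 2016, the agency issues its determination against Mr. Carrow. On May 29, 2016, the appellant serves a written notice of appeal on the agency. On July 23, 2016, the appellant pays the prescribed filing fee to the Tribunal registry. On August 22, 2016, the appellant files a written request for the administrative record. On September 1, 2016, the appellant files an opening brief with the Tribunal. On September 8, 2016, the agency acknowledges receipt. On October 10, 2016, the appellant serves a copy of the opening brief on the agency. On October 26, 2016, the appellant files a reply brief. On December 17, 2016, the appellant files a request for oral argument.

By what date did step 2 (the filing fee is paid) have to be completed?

The notice of appeal is served on May 29, 2016; the 26-day review period therefore ends June 24, 2016, and step 2 runs from that date. The window is 14–30 days after June 24, 2016; it closes on July 24, 2016.

July 24, 2016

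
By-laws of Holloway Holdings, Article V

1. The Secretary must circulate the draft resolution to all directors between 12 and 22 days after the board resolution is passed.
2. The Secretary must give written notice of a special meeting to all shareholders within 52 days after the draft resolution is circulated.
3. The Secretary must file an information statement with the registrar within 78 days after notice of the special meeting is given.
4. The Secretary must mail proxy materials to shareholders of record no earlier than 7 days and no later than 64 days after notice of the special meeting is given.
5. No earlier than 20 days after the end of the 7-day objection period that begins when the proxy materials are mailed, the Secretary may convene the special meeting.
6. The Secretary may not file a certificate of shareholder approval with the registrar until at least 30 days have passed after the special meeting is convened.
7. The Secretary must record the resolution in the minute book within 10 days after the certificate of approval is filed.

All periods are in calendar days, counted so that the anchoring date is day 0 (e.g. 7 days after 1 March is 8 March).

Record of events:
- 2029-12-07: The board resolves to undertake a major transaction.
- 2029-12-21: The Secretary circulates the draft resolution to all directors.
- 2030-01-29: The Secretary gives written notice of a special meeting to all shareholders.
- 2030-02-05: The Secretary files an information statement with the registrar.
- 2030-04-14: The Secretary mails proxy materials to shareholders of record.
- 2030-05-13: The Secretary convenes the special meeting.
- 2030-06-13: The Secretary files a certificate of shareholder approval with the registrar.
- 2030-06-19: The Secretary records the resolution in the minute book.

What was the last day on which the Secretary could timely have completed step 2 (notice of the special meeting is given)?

2030-02-11

Step 2 runs from 2029-12-21, when the draft resolution is circulated. 52 days after 2029-12-21 is 2030-02-11.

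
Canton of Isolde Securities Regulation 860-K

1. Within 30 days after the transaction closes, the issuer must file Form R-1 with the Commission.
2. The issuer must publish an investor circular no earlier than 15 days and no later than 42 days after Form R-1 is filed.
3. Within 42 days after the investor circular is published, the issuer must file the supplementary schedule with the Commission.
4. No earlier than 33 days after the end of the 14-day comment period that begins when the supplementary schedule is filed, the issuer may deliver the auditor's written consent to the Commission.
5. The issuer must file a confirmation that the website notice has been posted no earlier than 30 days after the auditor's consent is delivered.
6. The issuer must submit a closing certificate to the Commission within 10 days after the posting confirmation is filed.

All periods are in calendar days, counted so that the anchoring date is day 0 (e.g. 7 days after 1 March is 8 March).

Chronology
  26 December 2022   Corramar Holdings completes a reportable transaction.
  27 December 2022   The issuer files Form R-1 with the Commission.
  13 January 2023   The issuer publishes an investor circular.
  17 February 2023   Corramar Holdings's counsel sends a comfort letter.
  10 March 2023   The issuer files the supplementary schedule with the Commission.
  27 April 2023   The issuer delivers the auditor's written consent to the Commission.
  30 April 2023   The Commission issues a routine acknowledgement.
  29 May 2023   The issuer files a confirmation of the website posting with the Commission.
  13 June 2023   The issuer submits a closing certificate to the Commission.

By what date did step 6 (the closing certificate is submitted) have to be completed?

8 June 2023

Step 6 runs from 29 May 2023, when the posting confirmation is filed. 10 days after 29 May 2023 is 8 June 2023.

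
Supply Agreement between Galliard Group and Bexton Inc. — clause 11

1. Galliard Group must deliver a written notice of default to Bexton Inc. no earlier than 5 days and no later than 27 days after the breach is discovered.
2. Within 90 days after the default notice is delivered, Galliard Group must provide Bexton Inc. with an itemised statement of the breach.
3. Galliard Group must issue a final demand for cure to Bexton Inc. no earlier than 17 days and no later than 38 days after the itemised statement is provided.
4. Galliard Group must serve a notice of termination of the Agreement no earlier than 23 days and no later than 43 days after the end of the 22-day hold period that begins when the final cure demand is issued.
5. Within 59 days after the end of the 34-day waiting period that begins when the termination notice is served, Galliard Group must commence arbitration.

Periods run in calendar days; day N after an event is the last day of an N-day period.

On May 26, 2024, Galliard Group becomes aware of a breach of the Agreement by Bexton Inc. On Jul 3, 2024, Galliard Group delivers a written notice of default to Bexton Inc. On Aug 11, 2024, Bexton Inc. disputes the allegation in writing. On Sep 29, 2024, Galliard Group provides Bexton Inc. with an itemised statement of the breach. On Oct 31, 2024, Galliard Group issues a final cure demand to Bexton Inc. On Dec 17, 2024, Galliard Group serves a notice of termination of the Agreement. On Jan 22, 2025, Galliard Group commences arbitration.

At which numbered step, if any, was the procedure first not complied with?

Step 1

Step 1: the window is 5–27 days after May 26, 2024 (when the breach is discovered), so May 31, 2024 through Jun 22, 2024; Jul 3, 2024 is 11 days past the end of the window.
The analysis stops there.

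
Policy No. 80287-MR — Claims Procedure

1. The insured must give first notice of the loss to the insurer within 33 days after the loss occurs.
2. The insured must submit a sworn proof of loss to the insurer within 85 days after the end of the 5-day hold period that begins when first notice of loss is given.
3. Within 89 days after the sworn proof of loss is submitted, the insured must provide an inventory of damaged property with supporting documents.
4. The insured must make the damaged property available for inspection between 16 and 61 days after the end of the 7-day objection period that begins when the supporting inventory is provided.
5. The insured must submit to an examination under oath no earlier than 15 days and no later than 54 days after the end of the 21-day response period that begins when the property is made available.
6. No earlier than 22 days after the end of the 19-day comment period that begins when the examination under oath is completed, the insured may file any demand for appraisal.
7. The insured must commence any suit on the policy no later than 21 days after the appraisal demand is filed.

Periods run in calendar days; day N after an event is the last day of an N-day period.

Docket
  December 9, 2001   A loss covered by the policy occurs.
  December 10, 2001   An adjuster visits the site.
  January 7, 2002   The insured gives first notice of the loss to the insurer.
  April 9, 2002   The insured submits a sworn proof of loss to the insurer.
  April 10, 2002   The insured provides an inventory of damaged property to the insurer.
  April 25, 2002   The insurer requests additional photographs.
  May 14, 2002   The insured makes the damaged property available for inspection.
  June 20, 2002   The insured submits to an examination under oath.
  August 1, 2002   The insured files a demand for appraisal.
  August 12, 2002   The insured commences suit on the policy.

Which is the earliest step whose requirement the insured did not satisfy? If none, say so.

Step 2

(1) due by December 9, 2001 + 33 days = January 11, 2002; done January 7, 2002 — timely.
(2) due by January 12, 2002 + 85 days = April 7, 2002; done April 9, 2002 — 2 days late.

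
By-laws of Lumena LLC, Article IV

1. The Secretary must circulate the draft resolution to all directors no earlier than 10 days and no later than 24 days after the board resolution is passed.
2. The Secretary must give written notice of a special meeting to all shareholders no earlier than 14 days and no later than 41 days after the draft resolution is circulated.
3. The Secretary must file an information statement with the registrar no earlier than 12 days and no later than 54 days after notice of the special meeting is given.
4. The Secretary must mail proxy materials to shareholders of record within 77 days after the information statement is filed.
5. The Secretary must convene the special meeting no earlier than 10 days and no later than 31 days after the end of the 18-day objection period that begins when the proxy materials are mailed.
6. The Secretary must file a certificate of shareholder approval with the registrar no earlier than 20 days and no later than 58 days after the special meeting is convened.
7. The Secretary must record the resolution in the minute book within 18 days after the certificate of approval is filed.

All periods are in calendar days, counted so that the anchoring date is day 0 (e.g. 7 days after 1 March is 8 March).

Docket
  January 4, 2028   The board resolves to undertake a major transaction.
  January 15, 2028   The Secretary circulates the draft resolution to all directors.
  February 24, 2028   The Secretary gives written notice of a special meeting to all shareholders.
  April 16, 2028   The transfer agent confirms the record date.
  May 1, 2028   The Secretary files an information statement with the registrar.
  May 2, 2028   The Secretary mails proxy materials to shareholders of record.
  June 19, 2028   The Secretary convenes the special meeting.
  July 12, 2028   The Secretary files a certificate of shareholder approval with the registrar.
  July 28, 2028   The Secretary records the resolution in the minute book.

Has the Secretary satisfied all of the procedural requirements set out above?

Step 1: the window is 10–24 days after January 4, 2028 (when the board resolution is passed), so January 14, 2028 through January 28, 2028; January 15, 2028 falls inside that range.
Step 2: the window is 14–41 days after January 15, 2028 (when the draft resolution is circulated), so January 29, 2028 through February 25, 2028; done February 24, 2028 — within the window.
Step 3: the window is 12–54 days after February 24, 2028 (when notice of the special meeting is given), so March 7, 2028 through April 18, 2028; May 1, 2028 is 13 days past the end of the window.

No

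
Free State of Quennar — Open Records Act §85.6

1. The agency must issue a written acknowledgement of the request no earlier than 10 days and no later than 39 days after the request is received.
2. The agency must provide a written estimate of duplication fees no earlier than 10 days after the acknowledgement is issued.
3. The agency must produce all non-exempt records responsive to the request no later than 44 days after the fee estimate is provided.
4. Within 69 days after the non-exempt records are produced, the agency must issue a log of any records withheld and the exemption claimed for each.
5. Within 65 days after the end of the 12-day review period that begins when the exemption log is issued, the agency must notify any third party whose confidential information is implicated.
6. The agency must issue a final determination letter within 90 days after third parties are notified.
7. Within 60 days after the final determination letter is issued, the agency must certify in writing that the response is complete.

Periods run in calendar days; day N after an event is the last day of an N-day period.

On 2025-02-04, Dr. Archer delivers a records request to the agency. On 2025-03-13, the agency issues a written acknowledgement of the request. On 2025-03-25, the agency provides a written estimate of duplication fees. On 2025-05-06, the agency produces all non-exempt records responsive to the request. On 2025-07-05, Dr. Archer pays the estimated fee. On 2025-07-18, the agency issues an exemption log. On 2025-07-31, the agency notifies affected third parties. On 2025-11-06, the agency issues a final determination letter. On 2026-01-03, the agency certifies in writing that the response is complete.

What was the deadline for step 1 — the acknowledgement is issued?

Step 1 runs from 2025-02-04, when the request is received. The window is 10–39 days after 2025-02-04; it closes on 2025-03-15.

2025-03-15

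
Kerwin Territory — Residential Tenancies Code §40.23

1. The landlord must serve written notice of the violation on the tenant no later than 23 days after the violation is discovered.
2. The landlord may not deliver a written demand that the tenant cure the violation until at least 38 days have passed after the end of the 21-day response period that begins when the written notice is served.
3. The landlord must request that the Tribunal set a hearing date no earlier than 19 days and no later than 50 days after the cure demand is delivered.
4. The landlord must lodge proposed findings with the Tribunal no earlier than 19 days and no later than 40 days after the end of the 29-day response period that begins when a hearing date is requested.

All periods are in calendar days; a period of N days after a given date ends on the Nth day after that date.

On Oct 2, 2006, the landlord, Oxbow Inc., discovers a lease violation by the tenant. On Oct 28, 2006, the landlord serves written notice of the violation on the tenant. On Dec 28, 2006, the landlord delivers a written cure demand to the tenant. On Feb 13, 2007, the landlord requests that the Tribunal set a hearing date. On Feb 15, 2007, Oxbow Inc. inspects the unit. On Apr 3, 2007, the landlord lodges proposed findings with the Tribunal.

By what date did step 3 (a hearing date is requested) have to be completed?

Step 3 runs from Dec 28, 2006, when the cure demand is delivered. The window is 19–50 days after Dec 28, 2006; it closes on Feb 16, 2007.

Feb 16, 2007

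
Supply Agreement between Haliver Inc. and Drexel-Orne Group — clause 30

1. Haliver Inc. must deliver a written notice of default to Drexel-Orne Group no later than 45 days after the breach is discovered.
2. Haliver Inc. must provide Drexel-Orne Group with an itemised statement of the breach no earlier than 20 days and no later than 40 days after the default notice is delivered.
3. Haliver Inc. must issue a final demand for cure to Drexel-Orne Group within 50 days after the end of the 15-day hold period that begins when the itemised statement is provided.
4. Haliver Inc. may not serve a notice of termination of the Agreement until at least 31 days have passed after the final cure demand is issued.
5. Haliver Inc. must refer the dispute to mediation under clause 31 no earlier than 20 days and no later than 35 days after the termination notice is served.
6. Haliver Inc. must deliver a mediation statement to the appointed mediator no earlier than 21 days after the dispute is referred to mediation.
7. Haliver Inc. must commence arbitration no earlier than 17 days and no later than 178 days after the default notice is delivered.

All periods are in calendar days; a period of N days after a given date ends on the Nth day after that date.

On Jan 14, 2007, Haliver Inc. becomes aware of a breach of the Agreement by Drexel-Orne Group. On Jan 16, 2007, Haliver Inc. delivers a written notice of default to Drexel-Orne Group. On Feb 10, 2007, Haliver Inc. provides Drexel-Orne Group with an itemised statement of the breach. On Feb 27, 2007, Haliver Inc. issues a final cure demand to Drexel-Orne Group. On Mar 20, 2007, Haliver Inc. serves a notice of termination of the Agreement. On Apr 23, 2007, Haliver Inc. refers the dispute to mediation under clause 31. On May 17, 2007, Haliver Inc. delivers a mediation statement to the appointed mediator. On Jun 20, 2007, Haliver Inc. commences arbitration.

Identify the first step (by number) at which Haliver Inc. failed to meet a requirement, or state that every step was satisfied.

Step 1 — counting 45 days from Jan 14, 2007 (when the breach is discovered) gives a deadline of Feb 28, 2007; Jan 16, 2007 is within that limit.
Step 2 — 20 and 40 days from Jan 16, 2007 (when the default notice is delivered) are Feb 5, 2007 and Feb 25, 2007 respectively; done Feb 10, 2007 — within the window.
Step 3 — counting 50 days from Feb 25, 2007 (end of the 15-day hold period, which began when the itemised statement is provided on Feb 10, 2007) gives a deadline of Apr 16, 2007; Feb 27, 2007 is within that limit.
Step 4 — must wait 31 days from Feb 27, 2007 (when the final cure demand is issued), so not before Mar 30, 2007; Mar 20, 2007 is 10 days before the earliest permitted date.

Step 4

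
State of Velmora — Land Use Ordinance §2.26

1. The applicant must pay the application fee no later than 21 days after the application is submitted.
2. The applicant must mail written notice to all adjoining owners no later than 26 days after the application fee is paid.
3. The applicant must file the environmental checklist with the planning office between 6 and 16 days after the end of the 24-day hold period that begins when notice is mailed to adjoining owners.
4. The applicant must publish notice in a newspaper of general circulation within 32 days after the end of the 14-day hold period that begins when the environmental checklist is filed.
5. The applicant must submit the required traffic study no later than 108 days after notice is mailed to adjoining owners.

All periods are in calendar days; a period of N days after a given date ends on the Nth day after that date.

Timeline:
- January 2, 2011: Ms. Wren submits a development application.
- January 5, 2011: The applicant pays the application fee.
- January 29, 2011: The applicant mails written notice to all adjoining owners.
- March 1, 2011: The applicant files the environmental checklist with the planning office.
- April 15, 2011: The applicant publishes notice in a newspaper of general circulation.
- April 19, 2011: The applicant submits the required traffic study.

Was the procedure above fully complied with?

Step 1: 21 days after January 2, 2011 (when the application is submitted) is January 23, 2011; January 5, 2011 is within that limit.
Step 2: 26 days after January 5, 2011 (when the application fee is paid) is January 31, 2011; done January 29, 2011 — timely.
Step 3: the window is 6–16 days after February 22, 2011 (end of the 24-day hold period, which began when notice is mailed to adjoining owners on January 29, 2011), so February 28, 2011 through March 10, 2011; done March 1, 2011 — within the window.
Step 4: 32 days after March 15, 2011 (end of the 14-day hold period, which began when the environmental checklist is filed on March 1, 2011) is April 16, 2011; done April 15, 2011 — timely.
Step 5: 108 days after January 29, 2011 (when notice is mailed to adjoining owners) is May 17, 2011; done April 19, 2011 — timely.

Yes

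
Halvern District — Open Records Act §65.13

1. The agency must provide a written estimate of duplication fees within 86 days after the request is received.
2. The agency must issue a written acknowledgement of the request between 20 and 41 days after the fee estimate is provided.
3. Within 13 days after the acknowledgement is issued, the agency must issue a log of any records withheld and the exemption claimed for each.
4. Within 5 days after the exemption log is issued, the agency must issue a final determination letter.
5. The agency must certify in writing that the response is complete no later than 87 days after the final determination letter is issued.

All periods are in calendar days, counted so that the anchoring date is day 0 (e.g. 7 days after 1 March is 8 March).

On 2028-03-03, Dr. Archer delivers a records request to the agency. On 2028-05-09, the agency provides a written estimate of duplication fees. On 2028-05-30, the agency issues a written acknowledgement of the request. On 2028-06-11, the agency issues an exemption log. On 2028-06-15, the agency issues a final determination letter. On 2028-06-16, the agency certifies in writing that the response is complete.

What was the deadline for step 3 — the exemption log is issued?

2028-06-12

Step 3 runs from 2028-05-30, when the acknowledgement is issued. 13 days after 2028-05-30 is 2028-06-12.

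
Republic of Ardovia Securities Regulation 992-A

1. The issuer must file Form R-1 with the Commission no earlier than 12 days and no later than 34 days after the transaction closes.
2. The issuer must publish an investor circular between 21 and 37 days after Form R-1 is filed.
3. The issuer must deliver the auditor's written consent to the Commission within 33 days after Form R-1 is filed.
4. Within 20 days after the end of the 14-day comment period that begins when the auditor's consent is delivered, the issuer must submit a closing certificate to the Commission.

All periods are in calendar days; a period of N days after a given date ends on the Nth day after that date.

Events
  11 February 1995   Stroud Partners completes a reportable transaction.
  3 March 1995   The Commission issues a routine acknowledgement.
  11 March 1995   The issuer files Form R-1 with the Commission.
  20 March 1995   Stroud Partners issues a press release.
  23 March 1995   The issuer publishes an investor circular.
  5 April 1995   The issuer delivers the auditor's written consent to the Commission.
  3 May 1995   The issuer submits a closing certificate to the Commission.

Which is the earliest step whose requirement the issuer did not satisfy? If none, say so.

(1) the permitted window runs from 11 February 1995 + 12 = 23 February 1995 to 11 February 1995 + 34 = 17 March 1995; done 11 March 1995, which is between those dates.
(2) the permitted window runs from 11 March 1995 + 21 = 1 April 1995 to 11 March 1995 + 37 = 17 April 1995; done 23 March 1995 — 9 days before the window opened.
That is the first point of non-compliance.

Step 2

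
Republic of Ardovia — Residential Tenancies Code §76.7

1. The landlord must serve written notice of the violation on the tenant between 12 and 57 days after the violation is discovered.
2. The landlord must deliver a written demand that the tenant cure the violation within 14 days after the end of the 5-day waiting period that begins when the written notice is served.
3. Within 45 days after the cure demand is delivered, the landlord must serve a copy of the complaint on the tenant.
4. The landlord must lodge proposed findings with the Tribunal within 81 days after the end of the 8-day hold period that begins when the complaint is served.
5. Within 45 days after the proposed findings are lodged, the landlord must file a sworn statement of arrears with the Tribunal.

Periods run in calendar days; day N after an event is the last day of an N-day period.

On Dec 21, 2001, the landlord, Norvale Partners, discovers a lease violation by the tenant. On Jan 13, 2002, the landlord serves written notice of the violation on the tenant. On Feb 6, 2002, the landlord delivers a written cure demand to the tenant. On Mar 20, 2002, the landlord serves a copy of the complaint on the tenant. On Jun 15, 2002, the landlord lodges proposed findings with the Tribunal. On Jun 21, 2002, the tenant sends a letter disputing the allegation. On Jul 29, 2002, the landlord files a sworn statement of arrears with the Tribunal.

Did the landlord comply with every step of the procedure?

Step 1: the window is 12–57 days after Dec 21, 2001 (when the violation is discovered), so Jan 2, 2002 through Feb 16, 2002; done Jan 13, 2002, which is between those dates.
Step 2: 14 days after Jan 18, 2002 (end of the 5-day waiting period, which began when the written notice is served on Jan 13, 2002) is Feb 1, 2002; not done until Feb 6, 2002, 5 days after the deadline.
No need to go further; step 2 was not satisfied.

No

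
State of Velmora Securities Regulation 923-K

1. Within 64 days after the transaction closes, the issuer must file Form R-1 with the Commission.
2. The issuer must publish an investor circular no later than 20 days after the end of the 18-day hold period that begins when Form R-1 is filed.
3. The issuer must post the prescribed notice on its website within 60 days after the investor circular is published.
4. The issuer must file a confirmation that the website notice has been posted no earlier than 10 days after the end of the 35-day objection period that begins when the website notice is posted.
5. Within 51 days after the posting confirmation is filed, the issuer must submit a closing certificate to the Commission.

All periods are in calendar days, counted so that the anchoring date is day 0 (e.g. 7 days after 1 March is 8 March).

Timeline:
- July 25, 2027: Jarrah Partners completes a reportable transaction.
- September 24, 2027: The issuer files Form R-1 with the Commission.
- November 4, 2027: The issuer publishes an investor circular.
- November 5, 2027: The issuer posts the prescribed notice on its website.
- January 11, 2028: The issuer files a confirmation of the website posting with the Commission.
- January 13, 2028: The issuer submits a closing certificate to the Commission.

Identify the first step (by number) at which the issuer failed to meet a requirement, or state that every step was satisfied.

Step 2

Step 1: 64 days after July 25, 2027 (when the transaction closes) is September 27, 2027; September 24, 2027 is within that limit.
Step 2: 20 days after October 12, 2027 (end of the 18-day hold period, which began when Form R-1 is filed on September 24, 2027) is November 1, 2027; done November 4, 2027 — 3 days late.
Later steps need not be reached.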